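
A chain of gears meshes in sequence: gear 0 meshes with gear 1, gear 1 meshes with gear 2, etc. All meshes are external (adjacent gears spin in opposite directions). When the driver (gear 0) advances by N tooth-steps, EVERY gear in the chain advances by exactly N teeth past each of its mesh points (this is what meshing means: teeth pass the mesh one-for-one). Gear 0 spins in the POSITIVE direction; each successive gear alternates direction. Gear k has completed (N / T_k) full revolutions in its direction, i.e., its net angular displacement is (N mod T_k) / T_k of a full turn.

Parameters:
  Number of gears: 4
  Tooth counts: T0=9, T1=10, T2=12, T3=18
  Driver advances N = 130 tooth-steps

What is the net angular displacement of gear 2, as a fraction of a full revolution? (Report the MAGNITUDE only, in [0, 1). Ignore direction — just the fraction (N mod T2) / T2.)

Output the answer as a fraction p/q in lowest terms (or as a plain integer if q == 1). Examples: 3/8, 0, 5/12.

Chain of 4 gears, tooth counts: [9, 10, 12, 18]
  gear 0: T0=9, direction=positive, advance = 130 mod 9 = 4 teeth = 4/9 turn
  gear 1: T1=10, direction=negative, advance = 130 mod 10 = 0 teeth = 0/10 turn
  gear 2: T2=12, direction=positive, advance = 130 mod 12 = 10 teeth = 10/12 turn
  gear 3: T3=18, direction=negative, advance = 130 mod 18 = 4 teeth = 4/18 turn
Gear 2: 130 mod 12 = 10
Fraction = 10 / 12 = 5/6 (gcd(10,12)=2) = 5/6

Answer: 5/6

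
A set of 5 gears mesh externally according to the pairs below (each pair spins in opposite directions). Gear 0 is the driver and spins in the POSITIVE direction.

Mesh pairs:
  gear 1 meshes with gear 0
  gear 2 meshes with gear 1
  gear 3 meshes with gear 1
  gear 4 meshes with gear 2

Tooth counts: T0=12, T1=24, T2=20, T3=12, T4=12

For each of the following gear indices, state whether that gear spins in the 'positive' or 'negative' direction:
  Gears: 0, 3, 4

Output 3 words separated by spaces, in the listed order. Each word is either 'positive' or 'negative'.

Gear 0 (driver): positive (depth 0)
  gear 1: meshes with gear 0 -> depth 1 -> negative (opposite of gear 0)
  gear 2: meshes with gear 1 -> depth 2 -> positive (opposite of gear 1)
  gear 3: meshes with gear 1 -> depth 2 -> positive (opposite of gear 1)
  gear 4: meshes with gear 2 -> depth 3 -> negative (opposite of gear 2)
Queried indices 0, 3, 4 -> positive, positive, negative

Answer: positive positive negative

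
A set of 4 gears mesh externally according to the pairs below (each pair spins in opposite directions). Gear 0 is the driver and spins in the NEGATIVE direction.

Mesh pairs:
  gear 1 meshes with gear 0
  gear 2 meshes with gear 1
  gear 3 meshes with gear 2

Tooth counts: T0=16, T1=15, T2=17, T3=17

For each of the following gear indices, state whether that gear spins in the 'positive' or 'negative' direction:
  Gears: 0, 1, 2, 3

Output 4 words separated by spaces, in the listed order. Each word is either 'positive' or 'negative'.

Answer: negative positive negative positive

Derivation:
Gear 0 (driver): negative (depth 0)
  gear 1: meshes with gear 0 -> depth 1 -> positive (opposite of gear 0)
  gear 2: meshes with gear 1 -> depth 2 -> negative (opposite of gear 1)
  gear 3: meshes with gear 2 -> depth 3 -> positive (opposite of gear 2)
Queried indices 0, 1, 2, 3 -> negative, positive, negative, positive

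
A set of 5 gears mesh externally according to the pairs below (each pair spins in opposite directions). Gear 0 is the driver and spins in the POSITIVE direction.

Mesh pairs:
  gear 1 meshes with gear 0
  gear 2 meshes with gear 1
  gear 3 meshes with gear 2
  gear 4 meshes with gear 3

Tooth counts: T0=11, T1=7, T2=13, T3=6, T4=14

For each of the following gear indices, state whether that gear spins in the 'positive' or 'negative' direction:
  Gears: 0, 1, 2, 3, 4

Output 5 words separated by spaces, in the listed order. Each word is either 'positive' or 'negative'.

Answer: positive negative positive negative positive

Derivation:
Gear 0 (driver): positive (depth 0)
  gear 1: meshes with gear 0 -> depth 1 -> negative (opposite of gear 0)
  gear 2: meshes with gear 1 -> depth 2 -> positive (opposite of gear 1)
  gear 3: meshes with gear 2 -> depth 3 -> negative (opposite of gear 2)
  gear 4: meshes with gear 3 -> depth 4 -> positive (opposite of gear 3)
Queried indices 0, 1, 2, 3, 4 -> positive, negative, positive, negative, positive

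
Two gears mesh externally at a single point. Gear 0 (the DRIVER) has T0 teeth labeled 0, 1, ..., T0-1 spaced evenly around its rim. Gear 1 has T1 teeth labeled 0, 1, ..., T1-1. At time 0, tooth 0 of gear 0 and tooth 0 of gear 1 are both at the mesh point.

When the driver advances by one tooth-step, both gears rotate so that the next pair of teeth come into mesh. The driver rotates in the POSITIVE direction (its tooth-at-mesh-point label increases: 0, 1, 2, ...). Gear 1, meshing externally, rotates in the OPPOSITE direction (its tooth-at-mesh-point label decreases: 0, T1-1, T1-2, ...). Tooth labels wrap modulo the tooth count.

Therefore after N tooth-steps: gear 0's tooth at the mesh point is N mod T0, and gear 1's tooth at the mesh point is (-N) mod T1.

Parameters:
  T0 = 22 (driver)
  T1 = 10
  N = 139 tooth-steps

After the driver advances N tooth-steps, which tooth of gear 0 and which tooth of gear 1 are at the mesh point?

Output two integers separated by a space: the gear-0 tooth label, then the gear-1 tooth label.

Answer: 7 1

Derivation:
Gear 0 (driver, T0=22): tooth at mesh = N mod T0
  139 = 6 * 22 + 7, so 139 mod 22 = 7
  gear 0 tooth = 7
Gear 1 (driven, T1=10): tooth at mesh = (-N) mod T1
  139 = 13 * 10 + 9, so 139 mod 10 = 9
  (-139) mod 10 = (-9) mod 10 = 10 - 9 = 1
Mesh after 139 steps: gear-0 tooth 7 meets gear-1 tooth 1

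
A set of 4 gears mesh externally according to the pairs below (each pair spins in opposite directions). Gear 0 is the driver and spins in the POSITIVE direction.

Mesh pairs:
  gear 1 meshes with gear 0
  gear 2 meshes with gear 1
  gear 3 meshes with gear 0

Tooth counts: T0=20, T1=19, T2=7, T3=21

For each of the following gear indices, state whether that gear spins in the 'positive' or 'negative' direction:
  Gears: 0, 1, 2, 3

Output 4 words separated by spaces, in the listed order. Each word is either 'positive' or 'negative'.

Answer: positive negative positive negative

Derivation:
Gear 0 (driver): positive (depth 0)
  gear 1: meshes with gear 0 -> depth 1 -> negative (opposite of gear 0)
  gear 2: meshes with gear 1 -> depth 2 -> positive (opposite of gear 1)
  gear 3: meshes with gear 0 -> depth 1 -> negative (opposite of gear 0)
Queried indices 0, 1, 2, 3 -> positive, negative, positive, negative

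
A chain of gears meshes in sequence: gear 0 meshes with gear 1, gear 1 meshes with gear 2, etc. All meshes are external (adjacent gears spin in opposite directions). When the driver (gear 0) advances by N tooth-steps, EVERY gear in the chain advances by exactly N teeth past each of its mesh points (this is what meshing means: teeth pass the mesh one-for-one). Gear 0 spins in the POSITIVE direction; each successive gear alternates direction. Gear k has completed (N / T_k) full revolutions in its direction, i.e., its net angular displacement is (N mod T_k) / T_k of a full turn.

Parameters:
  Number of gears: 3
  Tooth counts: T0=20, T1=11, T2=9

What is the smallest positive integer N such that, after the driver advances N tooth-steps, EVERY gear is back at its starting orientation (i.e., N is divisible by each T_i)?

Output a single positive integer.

Answer: 1980

Derivation:
Gear k returns to start when N is a multiple of T_k.
All gears at start simultaneously when N is a common multiple of [20, 11, 9]; the smallest such N is lcm(20, 11, 9).
Start: lcm = T0 = 20
Fold in T1=11: gcd(20, 11) = 1; lcm(20, 11) = 20 * 11 / 1 = 220 / 1 = 220
Fold in T2=9: gcd(220, 9) = 1; lcm(220, 9) = 220 * 9 / 1 = 1980 / 1 = 1980
Full cycle length = 1980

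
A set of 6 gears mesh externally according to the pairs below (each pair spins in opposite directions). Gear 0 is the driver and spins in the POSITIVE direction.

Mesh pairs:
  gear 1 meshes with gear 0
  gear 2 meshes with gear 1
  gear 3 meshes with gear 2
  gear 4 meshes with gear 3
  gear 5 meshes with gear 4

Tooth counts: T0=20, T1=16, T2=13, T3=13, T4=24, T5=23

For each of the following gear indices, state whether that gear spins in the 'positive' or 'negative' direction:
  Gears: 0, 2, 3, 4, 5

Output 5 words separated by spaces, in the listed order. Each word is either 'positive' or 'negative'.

Answer: positive positive negative positive negative

Derivation:
Gear 0 (driver): positive (depth 0)
  gear 1: meshes with gear 0 -> depth 1 -> negative (opposite of gear 0)
  gear 2: meshes with gear 1 -> depth 2 -> positive (opposite of gear 1)
  gear 3: meshes with gear 2 -> depth 3 -> negative (opposite of gear 2)
  gear 4: meshes with gear 3 -> depth 4 -> positive (opposite of gear 3)
  gear 5: meshes with gear 4 -> depth 5 -> negative (opposite of gear 4)
Queried indices 0, 2, 3, 4, 5 -> positive, positive, negative, positive, negative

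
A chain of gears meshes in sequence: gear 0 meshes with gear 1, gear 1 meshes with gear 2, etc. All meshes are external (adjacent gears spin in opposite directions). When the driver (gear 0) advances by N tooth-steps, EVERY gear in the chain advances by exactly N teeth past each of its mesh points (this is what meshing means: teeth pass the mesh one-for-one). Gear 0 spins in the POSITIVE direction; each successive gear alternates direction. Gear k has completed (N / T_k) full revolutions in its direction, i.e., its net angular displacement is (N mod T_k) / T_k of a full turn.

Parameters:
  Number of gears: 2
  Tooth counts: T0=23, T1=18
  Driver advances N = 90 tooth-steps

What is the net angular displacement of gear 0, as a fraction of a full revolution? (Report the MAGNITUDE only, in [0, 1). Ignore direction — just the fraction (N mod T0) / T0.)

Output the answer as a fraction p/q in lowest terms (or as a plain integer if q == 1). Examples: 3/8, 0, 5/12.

Answer: 21/23

Derivation:
Chain of 2 gears, tooth counts: [23, 18]
  gear 0: T0=23, direction=positive, advance = 90 mod 23 = 21 teeth = 21/23 turn
  gear 1: T1=18, direction=negative, advance = 90 mod 18 = 0 teeth = 0/18 turn
Gear 0: 90 mod 23 = 21
Fraction = 21 / 23 = 21/23 (gcd(21,23)=1) = 21/23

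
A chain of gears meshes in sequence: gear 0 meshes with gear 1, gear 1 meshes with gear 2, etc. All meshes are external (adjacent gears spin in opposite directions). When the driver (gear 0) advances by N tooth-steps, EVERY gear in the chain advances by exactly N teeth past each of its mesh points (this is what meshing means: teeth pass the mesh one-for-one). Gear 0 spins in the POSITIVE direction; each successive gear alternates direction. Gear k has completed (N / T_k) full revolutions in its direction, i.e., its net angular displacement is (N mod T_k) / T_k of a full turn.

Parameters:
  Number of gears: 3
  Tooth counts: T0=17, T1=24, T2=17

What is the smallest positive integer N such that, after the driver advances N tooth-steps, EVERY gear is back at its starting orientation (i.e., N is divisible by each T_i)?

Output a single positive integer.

Answer: 408

Derivation:
Gear k returns to start when N is a multiple of T_k.
All gears at start simultaneously when N is a common multiple of [17, 24, 17]; the smallest such N is lcm(17, 24, 17).
Start: lcm = T0 = 17
Fold in T1=24: gcd(17, 24) = 1; lcm(17, 24) = 17 * 24 / 1 = 408 / 1 = 408
Fold in T2=17: gcd(408, 17) = 17; lcm(408, 17) = 408 * 17 / 17 = 6936 / 17 = 408
Full cycle length = 408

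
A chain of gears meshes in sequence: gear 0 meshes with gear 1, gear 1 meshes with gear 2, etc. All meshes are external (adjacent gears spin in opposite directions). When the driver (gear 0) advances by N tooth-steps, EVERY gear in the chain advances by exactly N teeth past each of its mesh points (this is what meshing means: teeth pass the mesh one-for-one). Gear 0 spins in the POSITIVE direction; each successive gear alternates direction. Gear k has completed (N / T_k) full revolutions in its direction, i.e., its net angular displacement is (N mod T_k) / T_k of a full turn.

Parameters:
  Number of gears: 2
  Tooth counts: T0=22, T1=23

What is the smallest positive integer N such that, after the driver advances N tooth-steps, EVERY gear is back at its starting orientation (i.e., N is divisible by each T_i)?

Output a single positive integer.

Gear k returns to start when N is a multiple of T_k.
All gears at start simultaneously when N is a common multiple of [22, 23]; the smallest such N is lcm(22, 23).
Start: lcm = T0 = 22
Fold in T1=23: gcd(22, 23) = 1; lcm(22, 23) = 22 * 23 / 1 = 506 / 1 = 506
Full cycle length = 506

Answer: 506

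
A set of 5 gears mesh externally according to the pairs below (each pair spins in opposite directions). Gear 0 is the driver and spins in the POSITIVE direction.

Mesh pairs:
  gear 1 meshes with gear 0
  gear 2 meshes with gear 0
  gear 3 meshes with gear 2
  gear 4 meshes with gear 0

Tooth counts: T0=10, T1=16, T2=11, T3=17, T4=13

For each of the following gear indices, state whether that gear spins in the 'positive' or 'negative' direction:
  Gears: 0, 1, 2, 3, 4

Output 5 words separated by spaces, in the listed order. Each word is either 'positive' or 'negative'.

Gear 0 (driver): positive (depth 0)
  gear 1: meshes with gear 0 -> depth 1 -> negative (opposite of gear 0)
  gear 2: meshes with gear 0 -> depth 1 -> negative (opposite of gear 0)
  gear 3: meshes with gear 2 -> depth 2 -> positive (opposite of gear 2)
  gear 4: meshes with gear 0 -> depth 1 -> negative (opposite of gear 0)
Queried indices 0, 1, 2, 3, 4 -> positive, negative, negative, positive, negative

Answer: positive negative negative positive negative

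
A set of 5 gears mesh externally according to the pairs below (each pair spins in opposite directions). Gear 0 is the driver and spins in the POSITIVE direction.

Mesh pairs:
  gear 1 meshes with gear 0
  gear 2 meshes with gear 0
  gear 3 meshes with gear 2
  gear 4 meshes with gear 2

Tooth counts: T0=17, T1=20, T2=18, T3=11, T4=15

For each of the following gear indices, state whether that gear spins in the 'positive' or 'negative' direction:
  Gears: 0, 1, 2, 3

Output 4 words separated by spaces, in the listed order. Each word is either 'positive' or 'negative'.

Answer: positive negative negative positive

Derivation:
Gear 0 (driver): positive (depth 0)
  gear 1: meshes with gear 0 -> depth 1 -> negative (opposite of gear 0)
  gear 2: meshes with gear 0 -> depth 1 -> negative (opposite of gear 0)
  gear 3: meshes with gear 2 -> depth 2 -> positive (opposite of gear 2)
  gear 4: meshes with gear 2 -> depth 2 -> positive (opposite of gear 2)
Queried indices 0, 1, 2, 3 -> positive, negative, negative, positive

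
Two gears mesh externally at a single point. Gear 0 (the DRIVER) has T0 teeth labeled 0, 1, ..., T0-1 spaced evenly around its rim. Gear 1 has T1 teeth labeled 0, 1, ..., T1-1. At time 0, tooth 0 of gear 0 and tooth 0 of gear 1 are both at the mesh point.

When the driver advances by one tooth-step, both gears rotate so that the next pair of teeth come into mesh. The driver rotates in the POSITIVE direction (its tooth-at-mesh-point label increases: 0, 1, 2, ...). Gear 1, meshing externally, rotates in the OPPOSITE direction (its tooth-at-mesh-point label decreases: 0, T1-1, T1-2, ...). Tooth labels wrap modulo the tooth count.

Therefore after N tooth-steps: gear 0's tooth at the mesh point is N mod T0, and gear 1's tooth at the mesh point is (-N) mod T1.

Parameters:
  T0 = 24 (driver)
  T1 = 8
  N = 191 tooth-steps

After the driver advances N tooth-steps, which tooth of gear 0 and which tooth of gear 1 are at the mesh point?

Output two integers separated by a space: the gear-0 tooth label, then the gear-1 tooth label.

Gear 0 (driver, T0=24): tooth at mesh = N mod T0
  191 = 7 * 24 + 23, so 191 mod 24 = 23
  gear 0 tooth = 23
Gear 1 (driven, T1=8): tooth at mesh = (-N) mod T1
  191 = 23 * 8 + 7, so 191 mod 8 = 7
  (-191) mod 8 = (-7) mod 8 = 8 - 7 = 1
Mesh after 191 steps: gear-0 tooth 23 meets gear-1 tooth 1

Answer: 23 1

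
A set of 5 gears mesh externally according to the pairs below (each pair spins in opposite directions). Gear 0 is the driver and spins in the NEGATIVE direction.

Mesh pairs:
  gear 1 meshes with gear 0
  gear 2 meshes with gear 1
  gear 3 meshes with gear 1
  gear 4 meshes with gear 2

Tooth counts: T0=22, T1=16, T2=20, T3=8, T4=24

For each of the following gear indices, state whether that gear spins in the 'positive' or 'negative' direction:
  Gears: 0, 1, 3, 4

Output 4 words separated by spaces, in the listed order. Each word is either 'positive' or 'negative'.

Gear 0 (driver): negative (depth 0)
  gear 1: meshes with gear 0 -> depth 1 -> positive (opposite of gear 0)
  gear 2: meshes with gear 1 -> depth 2 -> negative (opposite of gear 1)
  gear 3: meshes with gear 1 -> depth 2 -> negative (opposite of gear 1)
  gear 4: meshes with gear 2 -> depth 3 -> positive (opposite of gear 2)
Queried indices 0, 1, 3, 4 -> negative, positive, negative, positive

Answer: negative positive negative positive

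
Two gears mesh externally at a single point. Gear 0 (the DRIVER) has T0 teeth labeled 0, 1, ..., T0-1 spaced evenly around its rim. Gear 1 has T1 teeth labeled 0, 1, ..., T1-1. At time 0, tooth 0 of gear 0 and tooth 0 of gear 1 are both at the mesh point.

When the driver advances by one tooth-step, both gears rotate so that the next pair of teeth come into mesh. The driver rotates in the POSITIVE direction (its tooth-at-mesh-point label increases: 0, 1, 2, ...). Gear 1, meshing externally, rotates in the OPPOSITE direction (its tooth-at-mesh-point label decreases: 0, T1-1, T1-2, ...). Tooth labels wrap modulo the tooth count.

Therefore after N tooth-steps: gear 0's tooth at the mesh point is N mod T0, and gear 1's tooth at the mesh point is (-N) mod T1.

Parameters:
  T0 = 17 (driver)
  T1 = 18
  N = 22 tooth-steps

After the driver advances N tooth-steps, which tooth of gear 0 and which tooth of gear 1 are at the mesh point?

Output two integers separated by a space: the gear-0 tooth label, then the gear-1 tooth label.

Answer: 5 14

Derivation:
Gear 0 (driver, T0=17): tooth at mesh = N mod T0
  22 = 1 * 17 + 5, so 22 mod 17 = 5
  gear 0 tooth = 5
Gear 1 (driven, T1=18): tooth at mesh = (-N) mod T1
  22 = 1 * 18 + 4, so 22 mod 18 = 4
  (-22) mod 18 = (-4) mod 18 = 18 - 4 = 14
Mesh after 22 steps: gear-0 tooth 5 meets gear-1 tooth 14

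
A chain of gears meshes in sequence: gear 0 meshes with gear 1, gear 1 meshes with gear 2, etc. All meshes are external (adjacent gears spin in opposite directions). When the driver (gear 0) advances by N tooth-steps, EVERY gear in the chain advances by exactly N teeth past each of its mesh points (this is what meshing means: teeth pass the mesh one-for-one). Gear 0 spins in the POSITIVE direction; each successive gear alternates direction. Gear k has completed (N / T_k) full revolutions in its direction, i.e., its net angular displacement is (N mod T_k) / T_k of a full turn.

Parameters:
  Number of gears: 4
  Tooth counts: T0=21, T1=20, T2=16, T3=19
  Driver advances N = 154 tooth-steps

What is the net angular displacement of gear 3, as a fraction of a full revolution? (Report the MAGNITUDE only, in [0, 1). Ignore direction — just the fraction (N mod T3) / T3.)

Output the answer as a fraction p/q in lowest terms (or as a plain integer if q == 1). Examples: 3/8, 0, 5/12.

Chain of 4 gears, tooth counts: [21, 20, 16, 19]
  gear 0: T0=21, direction=positive, advance = 154 mod 21 = 7 teeth = 7/21 turn
  gear 1: T1=20, direction=negative, advance = 154 mod 20 = 14 teeth = 14/20 turn
  gear 2: T2=16, direction=positive, advance = 154 mod 16 = 10 teeth = 10/16 turn
  gear 3: T3=19, direction=negative, advance = 154 mod 19 = 2 teeth = 2/19 turn
Gear 3: 154 mod 19 = 2
Fraction = 2 / 19 = 2/19 (gcd(2,19)=1) = 2/19

Answer: 2/19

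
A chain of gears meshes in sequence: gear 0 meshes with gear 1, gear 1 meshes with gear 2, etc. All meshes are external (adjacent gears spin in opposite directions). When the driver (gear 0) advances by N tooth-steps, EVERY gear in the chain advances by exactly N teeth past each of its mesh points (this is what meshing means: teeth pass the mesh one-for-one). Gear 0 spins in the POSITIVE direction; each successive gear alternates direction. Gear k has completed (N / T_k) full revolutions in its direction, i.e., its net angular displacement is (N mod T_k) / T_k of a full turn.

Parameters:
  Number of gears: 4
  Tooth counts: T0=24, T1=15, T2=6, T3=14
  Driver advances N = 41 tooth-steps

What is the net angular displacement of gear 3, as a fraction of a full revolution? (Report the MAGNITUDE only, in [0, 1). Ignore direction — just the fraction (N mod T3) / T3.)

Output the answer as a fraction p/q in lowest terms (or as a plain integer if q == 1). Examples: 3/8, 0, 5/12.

Chain of 4 gears, tooth counts: [24, 15, 6, 14]
  gear 0: T0=24, direction=positive, advance = 41 mod 24 = 17 teeth = 17/24 turn
  gear 1: T1=15, direction=negative, advance = 41 mod 15 = 11 teeth = 11/15 turn
  gear 2: T2=6, direction=positive, advance = 41 mod 6 = 5 teeth = 5/6 turn
  gear 3: T3=14, direction=negative, advance = 41 mod 14 = 13 teeth = 13/14 turn
Gear 3: 41 mod 14 = 13
Fraction = 13 / 14 = 13/14 (gcd(13,14)=1) = 13/14

Answer: 13/14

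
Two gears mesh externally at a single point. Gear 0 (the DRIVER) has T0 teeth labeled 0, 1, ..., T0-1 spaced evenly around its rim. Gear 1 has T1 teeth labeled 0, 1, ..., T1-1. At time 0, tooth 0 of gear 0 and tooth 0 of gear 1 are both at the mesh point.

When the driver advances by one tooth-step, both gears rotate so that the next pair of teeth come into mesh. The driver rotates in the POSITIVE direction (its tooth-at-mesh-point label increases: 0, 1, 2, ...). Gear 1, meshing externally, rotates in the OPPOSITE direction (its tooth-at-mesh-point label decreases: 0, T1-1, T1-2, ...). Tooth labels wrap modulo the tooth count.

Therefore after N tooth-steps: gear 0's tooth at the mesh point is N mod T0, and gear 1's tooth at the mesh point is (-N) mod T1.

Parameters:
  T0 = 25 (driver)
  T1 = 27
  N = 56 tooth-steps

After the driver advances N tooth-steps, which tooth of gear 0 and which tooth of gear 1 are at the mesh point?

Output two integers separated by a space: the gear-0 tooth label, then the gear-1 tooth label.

Gear 0 (driver, T0=25): tooth at mesh = N mod T0
  56 = 2 * 25 + 6, so 56 mod 25 = 6
  gear 0 tooth = 6
Gear 1 (driven, T1=27): tooth at mesh = (-N) mod T1
  56 = 2 * 27 + 2, so 56 mod 27 = 2
  (-56) mod 27 = (-2) mod 27 = 27 - 2 = 25
Mesh after 56 steps: gear-0 tooth 6 meets gear-1 tooth 25

Answer: 6 25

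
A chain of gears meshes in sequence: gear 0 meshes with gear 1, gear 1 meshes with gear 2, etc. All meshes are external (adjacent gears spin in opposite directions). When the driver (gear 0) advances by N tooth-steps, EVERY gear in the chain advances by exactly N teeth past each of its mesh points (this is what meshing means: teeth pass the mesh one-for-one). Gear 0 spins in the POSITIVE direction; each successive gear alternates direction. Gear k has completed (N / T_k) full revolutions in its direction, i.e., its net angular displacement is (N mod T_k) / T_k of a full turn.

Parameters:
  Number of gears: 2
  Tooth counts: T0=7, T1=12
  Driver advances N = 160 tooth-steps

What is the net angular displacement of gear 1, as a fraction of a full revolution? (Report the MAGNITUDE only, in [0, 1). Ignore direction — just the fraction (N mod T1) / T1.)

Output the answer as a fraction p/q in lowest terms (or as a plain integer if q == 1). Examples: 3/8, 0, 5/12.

Chain of 2 gears, tooth counts: [7, 12]
  gear 0: T0=7, direction=positive, advance = 160 mod 7 = 6 teeth = 6/7 turn
  gear 1: T1=12, direction=negative, advance = 160 mod 12 = 4 teeth = 4/12 turn
Gear 1: 160 mod 12 = 4
Fraction = 4 / 12 = 1/3 (gcd(4,12)=4) = 1/3

Answer: 1/3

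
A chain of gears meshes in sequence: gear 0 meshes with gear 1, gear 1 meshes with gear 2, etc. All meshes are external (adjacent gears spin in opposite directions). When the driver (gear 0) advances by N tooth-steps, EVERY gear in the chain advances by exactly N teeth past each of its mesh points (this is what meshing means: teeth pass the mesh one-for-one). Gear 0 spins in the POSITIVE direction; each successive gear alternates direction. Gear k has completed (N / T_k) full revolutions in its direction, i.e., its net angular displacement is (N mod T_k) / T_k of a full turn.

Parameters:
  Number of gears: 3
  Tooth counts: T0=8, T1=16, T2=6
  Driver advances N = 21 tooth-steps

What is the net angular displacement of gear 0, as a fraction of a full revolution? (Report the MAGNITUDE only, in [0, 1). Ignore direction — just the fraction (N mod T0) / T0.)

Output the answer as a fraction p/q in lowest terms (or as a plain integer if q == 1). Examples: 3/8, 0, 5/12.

Chain of 3 gears, tooth counts: [8, 16, 6]
  gear 0: T0=8, direction=positive, advance = 21 mod 8 = 5 teeth = 5/8 turn
  gear 1: T1=16, direction=negative, advance = 21 mod 16 = 5 teeth = 5/16 turn
  gear 2: T2=6, direction=positive, advance = 21 mod 6 = 3 teeth = 3/6 turn
Gear 0: 21 mod 8 = 5
Fraction = 5 / 8 = 5/8 (gcd(5,8)=1) = 5/8

Answer: 5/8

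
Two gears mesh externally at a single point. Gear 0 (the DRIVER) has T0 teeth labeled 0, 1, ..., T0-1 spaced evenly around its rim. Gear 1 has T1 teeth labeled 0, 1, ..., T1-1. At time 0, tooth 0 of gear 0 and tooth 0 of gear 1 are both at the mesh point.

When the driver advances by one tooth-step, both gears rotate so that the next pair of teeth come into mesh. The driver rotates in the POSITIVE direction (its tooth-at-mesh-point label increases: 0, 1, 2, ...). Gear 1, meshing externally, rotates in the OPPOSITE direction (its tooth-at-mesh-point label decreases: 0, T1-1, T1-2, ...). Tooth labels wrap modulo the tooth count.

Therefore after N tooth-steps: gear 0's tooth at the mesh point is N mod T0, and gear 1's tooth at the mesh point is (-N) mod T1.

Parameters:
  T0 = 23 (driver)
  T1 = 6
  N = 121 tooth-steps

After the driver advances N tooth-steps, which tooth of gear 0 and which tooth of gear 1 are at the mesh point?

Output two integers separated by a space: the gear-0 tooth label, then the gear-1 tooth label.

Gear 0 (driver, T0=23): tooth at mesh = N mod T0
  121 = 5 * 23 + 6, so 121 mod 23 = 6
  gear 0 tooth = 6
Gear 1 (driven, T1=6): tooth at mesh = (-N) mod T1
  121 = 20 * 6 + 1, so 121 mod 6 = 1
  (-121) mod 6 = (-1) mod 6 = 6 - 1 = 5
Mesh after 121 steps: gear-0 tooth 6 meets gear-1 tooth 5

Answer: 6 5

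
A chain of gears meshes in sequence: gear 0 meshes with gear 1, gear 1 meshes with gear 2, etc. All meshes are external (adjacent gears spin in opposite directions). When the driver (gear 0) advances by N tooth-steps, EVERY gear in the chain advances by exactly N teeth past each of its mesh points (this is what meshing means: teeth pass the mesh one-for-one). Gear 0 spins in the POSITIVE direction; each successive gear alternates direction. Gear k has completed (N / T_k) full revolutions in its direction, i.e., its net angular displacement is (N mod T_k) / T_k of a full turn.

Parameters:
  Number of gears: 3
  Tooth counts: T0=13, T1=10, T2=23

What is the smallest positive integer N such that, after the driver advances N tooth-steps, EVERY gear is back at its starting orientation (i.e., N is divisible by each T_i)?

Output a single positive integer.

Answer: 2990

Derivation:
Gear k returns to start when N is a multiple of T_k.
All gears at start simultaneously when N is a common multiple of [13, 10, 23]; the smallest such N is lcm(13, 10, 23).
Start: lcm = T0 = 13
Fold in T1=10: gcd(13, 10) = 1; lcm(13, 10) = 13 * 10 / 1 = 130 / 1 = 130
Fold in T2=23: gcd(130, 23) = 1; lcm(130, 23) = 130 * 23 / 1 = 2990 / 1 = 2990
Full cycle length = 2990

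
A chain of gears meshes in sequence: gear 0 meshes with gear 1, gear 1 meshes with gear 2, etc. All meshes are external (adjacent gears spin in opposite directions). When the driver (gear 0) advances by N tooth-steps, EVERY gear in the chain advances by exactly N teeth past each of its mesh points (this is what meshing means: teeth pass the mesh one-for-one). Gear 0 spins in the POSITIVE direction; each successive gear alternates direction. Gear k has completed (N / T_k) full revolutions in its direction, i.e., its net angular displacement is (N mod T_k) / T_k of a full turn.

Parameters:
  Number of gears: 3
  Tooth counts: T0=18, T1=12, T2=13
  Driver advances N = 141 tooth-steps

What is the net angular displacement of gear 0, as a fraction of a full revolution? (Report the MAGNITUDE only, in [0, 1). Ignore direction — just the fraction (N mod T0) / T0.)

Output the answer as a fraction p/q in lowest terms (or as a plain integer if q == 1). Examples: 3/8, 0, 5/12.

Chain of 3 gears, tooth counts: [18, 12, 13]
  gear 0: T0=18, direction=positive, advance = 141 mod 18 = 15 teeth = 15/18 turn
  gear 1: T1=12, direction=negative, advance = 141 mod 12 = 9 teeth = 9/12 turn
  gear 2: T2=13, direction=positive, advance = 141 mod 13 = 11 teeth = 11/13 turn
Gear 0: 141 mod 18 = 15
Fraction = 15 / 18 = 5/6 (gcd(15,18)=3) = 5/6

Answer: 5/6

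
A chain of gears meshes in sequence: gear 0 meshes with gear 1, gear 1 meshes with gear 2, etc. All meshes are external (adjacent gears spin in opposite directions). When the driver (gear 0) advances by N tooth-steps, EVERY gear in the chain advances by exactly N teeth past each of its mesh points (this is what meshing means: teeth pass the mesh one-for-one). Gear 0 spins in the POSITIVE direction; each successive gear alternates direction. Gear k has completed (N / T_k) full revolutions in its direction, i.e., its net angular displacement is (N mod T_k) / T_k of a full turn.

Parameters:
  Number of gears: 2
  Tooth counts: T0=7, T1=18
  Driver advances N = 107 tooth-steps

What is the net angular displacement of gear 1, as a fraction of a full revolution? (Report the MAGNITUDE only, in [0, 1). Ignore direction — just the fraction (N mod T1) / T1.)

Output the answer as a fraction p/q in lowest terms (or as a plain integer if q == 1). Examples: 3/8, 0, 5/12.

Chain of 2 gears, tooth counts: [7, 18]
  gear 0: T0=7, direction=positive, advance = 107 mod 7 = 2 teeth = 2/7 turn
  gear 1: T1=18, direction=negative, advance = 107 mod 18 = 17 teeth = 17/18 turn
Gear 1: 107 mod 18 = 17
Fraction = 17 / 18 = 17/18 (gcd(17,18)=1) = 17/18

Answer: 17/18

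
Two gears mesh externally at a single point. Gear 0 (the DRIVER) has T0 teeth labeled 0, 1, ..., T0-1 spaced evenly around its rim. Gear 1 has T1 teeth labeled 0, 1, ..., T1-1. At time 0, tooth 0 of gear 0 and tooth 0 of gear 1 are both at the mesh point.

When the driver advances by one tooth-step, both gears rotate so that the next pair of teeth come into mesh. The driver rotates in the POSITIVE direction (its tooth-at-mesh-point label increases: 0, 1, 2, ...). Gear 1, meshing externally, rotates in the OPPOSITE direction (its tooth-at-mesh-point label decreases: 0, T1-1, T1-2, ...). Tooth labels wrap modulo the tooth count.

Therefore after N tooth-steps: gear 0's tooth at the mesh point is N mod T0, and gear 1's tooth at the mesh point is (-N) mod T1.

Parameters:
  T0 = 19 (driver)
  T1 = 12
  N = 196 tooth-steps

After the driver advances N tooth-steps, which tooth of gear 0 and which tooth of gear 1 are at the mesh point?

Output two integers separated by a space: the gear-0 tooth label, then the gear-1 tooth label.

Gear 0 (driver, T0=19): tooth at mesh = N mod T0
  196 = 10 * 19 + 6, so 196 mod 19 = 6
  gear 0 tooth = 6
Gear 1 (driven, T1=12): tooth at mesh = (-N) mod T1
  196 = 16 * 12 + 4, so 196 mod 12 = 4
  (-196) mod 12 = (-4) mod 12 = 12 - 4 = 8
Mesh after 196 steps: gear-0 tooth 6 meets gear-1 tooth 8

Answer: 6 8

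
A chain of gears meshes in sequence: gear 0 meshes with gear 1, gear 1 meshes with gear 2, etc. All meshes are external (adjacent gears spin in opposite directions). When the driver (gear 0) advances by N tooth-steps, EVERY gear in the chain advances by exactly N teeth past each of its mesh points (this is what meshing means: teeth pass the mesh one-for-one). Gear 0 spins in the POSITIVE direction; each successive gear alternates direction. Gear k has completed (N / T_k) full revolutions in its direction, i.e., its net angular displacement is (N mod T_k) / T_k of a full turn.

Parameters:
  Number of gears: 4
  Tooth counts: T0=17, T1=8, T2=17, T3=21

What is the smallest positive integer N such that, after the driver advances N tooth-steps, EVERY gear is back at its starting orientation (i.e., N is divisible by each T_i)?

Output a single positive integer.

Answer: 2856

Derivation:
Gear k returns to start when N is a multiple of T_k.
All gears at start simultaneously when N is a common multiple of [17, 8, 17, 21]; the smallest such N is lcm(17, 8, 17, 21).
Start: lcm = T0 = 17
Fold in T1=8: gcd(17, 8) = 1; lcm(17, 8) = 17 * 8 / 1 = 136 / 1 = 136
Fold in T2=17: gcd(136, 17) = 17; lcm(136, 17) = 136 * 17 / 17 = 2312 / 17 = 136
Fold in T3=21: gcd(136, 21) = 1; lcm(136, 21) = 136 * 21 / 1 = 2856 / 1 = 2856
Full cycle length = 2856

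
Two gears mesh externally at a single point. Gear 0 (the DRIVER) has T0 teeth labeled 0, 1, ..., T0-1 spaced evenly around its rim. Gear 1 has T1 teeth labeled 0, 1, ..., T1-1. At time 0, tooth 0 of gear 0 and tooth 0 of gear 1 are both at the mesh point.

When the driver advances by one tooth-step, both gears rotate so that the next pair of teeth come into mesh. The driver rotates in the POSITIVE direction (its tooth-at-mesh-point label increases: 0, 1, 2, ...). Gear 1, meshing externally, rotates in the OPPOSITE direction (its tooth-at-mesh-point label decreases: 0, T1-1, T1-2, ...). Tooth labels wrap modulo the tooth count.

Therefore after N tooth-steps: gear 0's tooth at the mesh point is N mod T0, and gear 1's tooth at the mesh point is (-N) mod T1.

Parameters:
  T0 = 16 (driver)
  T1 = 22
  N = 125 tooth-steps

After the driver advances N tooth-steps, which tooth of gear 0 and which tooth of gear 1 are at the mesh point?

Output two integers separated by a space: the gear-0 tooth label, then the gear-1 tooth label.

Answer: 13 7

Derivation:
Gear 0 (driver, T0=16): tooth at mesh = N mod T0
  125 = 7 * 16 + 13, so 125 mod 16 = 13
  gear 0 tooth = 13
Gear 1 (driven, T1=22): tooth at mesh = (-N) mod T1
  125 = 5 * 22 + 15, so 125 mod 22 = 15
  (-125) mod 22 = (-15) mod 22 = 22 - 15 = 7
Mesh after 125 steps: gear-0 tooth 13 meets gear-1 tooth 7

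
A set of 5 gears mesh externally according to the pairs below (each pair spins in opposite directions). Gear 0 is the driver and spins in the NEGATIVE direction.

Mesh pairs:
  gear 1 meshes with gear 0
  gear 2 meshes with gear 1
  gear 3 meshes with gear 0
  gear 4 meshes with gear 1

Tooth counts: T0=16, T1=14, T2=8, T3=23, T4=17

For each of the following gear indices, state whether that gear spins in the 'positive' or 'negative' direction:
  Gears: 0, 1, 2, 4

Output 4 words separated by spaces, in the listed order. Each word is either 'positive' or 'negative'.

Gear 0 (driver): negative (depth 0)
  gear 1: meshes with gear 0 -> depth 1 -> positive (opposite of gear 0)
  gear 2: meshes with gear 1 -> depth 2 -> negative (opposite of gear 1)
  gear 3: meshes with gear 0 -> depth 1 -> positive (opposite of gear 0)
  gear 4: meshes with gear 1 -> depth 2 -> negative (opposite of gear 1)
Queried indices 0, 1, 2, 4 -> negative, positive, negative, negative

Answer: negative positive negative negative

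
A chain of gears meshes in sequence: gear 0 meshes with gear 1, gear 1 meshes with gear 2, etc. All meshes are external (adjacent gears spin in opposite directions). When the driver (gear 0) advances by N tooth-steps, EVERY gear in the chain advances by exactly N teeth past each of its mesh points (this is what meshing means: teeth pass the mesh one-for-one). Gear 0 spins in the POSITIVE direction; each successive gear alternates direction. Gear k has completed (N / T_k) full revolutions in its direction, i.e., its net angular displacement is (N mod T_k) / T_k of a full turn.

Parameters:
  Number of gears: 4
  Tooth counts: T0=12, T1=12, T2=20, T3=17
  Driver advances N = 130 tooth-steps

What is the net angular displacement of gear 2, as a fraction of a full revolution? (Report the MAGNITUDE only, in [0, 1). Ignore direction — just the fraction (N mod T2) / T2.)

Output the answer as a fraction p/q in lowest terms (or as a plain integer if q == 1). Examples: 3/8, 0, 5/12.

Chain of 4 gears, tooth counts: [12, 12, 20, 17]
  gear 0: T0=12, direction=positive, advance = 130 mod 12 = 10 teeth = 10/12 turn
  gear 1: T1=12, direction=negative, advance = 130 mod 12 = 10 teeth = 10/12 turn
  gear 2: T2=20, direction=positive, advance = 130 mod 20 = 10 teeth = 10/20 turn
  gear 3: T3=17, direction=negative, advance = 130 mod 17 = 11 teeth = 11/17 turn
Gear 2: 130 mod 20 = 10
Fraction = 10 / 20 = 1/2 (gcd(10,20)=10) = 1/2

Answer: 1/2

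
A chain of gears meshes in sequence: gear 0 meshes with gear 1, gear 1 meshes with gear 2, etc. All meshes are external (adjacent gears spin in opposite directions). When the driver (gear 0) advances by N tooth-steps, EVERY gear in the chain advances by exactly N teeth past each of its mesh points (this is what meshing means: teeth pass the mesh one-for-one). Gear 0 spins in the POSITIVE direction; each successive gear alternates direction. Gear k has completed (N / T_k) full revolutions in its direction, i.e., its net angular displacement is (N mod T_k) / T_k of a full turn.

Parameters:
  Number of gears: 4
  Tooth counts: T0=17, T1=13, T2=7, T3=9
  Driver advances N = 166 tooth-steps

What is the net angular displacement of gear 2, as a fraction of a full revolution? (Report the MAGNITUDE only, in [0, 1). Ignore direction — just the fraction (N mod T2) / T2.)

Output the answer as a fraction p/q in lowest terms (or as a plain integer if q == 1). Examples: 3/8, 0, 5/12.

Answer: 5/7

Derivation:
Chain of 4 gears, tooth counts: [17, 13, 7, 9]
  gear 0: T0=17, direction=positive, advance = 166 mod 17 = 13 teeth = 13/17 turn
  gear 1: T1=13, direction=negative, advance = 166 mod 13 = 10 teeth = 10/13 turn
  gear 2: T2=7, direction=positive, advance = 166 mod 7 = 5 teeth = 5/7 turn
  gear 3: T3=9, direction=negative, advance = 166 mod 9 = 4 teeth = 4/9 turn
Gear 2: 166 mod 7 = 5
Fraction = 5 / 7 = 5/7 (gcd(5,7)=1) = 5/7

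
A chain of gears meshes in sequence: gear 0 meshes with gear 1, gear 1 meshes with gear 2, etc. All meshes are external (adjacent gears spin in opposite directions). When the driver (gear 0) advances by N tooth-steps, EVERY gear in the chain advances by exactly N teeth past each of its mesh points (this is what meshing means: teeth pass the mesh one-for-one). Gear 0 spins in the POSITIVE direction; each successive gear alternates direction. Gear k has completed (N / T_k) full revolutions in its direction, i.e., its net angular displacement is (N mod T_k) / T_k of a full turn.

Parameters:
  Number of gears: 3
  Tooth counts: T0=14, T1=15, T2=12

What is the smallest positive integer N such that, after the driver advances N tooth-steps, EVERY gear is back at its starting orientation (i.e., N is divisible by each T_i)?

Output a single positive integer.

Answer: 420

Derivation:
Gear k returns to start when N is a multiple of T_k.
All gears at start simultaneously when N is a common multiple of [14, 15, 12]; the smallest such N is lcm(14, 15, 12).
Start: lcm = T0 = 14
Fold in T1=15: gcd(14, 15) = 1; lcm(14, 15) = 14 * 15 / 1 = 210 / 1 = 210
Fold in T2=12: gcd(210, 12) = 6; lcm(210, 12) = 210 * 12 / 6 = 2520 / 6 = 420
Full cycle length = 420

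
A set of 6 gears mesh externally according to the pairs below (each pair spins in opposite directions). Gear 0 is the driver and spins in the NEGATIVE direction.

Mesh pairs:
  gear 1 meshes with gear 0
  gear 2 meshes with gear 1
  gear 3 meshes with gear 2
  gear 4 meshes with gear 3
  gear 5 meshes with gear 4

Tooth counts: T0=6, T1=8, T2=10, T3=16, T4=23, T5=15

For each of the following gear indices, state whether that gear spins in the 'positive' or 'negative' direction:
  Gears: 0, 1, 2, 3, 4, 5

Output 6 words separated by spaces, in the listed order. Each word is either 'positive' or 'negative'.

Answer: negative positive negative positive negative positive

Derivation:
Gear 0 (driver): negative (depth 0)
  gear 1: meshes with gear 0 -> depth 1 -> positive (opposite of gear 0)
  gear 2: meshes with gear 1 -> depth 2 -> negative (opposite of gear 1)
  gear 3: meshes with gear 2 -> depth 3 -> positive (opposite of gear 2)
  gear 4: meshes with gear 3 -> depth 4 -> negative (opposite of gear 3)
  gear 5: meshes with gear 4 -> depth 5 -> positive (opposite of gear 4)
Queried indices 0, 1, 2, 3, 4, 5 -> negative, positive, negative, positive, negative, positive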